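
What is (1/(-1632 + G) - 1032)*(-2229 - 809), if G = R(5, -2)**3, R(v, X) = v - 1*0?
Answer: 4724773550/1507 ≈ 3.1352e+6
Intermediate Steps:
R(v, X) = v (R(v, X) = v + 0 = v)
G = 125 (G = 5**3 = 125)
(1/(-1632 + G) - 1032)*(-2229 - 809) = (1/(-1632 + 125) - 1032)*(-2229 - 809) = (1/(-1507) - 1032)*(-3038) = (-1/1507 - 1032)*(-3038) = -1555225/1507*(-3038) = 4724773550/1507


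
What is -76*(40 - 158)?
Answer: 8968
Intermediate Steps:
-76*(40 - 158) = -76*(-118) = 8968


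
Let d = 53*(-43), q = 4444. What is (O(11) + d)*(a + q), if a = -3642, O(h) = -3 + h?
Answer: -1821342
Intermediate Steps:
d = -2279
(O(11) + d)*(a + q) = ((-3 + 11) - 2279)*(-3642 + 4444) = (8 - 2279)*802 = -2271*802 = -1821342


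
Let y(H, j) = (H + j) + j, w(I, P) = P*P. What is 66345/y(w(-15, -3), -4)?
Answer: 66345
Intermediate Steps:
w(I, P) = P²
y(H, j) = H + 2*j
66345/y(w(-15, -3), -4) = 66345/((-3)² + 2*(-4)) = 66345/(9 - 8) = 66345/1 = 66345*1 = 66345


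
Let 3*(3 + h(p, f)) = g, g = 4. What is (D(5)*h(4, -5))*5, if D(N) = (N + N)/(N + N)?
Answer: -25/3 ≈ -8.3333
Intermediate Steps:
h(p, f) = -5/3 (h(p, f) = -3 + (1/3)*4 = -3 + 4/3 = -5/3)
D(N) = 1 (D(N) = (2*N)/((2*N)) = (2*N)*(1/(2*N)) = 1)
(D(5)*h(4, -5))*5 = (1*(-5/3))*5 = -5/3*5 = -25/3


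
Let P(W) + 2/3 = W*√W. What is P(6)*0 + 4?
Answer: 4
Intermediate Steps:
P(W) = -⅔ + W^(3/2) (P(W) = -⅔ + W*√W = -⅔ + W^(3/2))
P(6)*0 + 4 = (-⅔ + 6^(3/2))*0 + 4 = (-⅔ + 6*√6)*0 + 4 = 0 + 4 = 4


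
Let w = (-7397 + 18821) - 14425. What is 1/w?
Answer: -1/3001 ≈ -0.00033322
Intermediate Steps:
w = -3001 (w = 11424 - 14425 = -3001)
1/w = 1/(-3001) = -1/3001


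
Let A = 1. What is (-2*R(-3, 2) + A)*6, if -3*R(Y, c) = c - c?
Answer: 6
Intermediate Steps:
R(Y, c) = 0 (R(Y, c) = -(c - c)/3 = -⅓*0 = 0)
(-2*R(-3, 2) + A)*6 = (-2*0 + 1)*6 = (0 + 1)*6 = 1*6 = 6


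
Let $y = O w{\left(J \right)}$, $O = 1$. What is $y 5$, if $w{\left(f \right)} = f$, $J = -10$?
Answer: $-50$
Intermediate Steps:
$y = -10$ ($y = 1 \left(-10\right) = -10$)
$y 5 = \left(-10\right) 5 = -50$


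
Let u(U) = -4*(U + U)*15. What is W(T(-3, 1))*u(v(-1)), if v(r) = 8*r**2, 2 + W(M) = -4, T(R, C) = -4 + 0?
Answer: 5760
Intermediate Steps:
T(R, C) = -4
W(M) = -6 (W(M) = -2 - 4 = -6)
u(U) = -120*U (u(U) = -8*U*15 = -120*U)
W(T(-3, 1))*u(v(-1)) = -(-720)*8*(-1)**2 = -(-720)*8*1 = -(-720)*8 = -6*(-960) = 5760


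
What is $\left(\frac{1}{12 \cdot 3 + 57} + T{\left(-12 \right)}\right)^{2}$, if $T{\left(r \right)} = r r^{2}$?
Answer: $\frac{25825454209}{8649} \approx 2.9859 \cdot 10^{6}$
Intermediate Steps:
$T{\left(r \right)} = r^{3}$
$\left(\frac{1}{12 \cdot 3 + 57} + T{\left(-12 \right)}\right)^{2} = \left(\frac{1}{12 \cdot 3 + 57} + \left(-12\right)^{3}\right)^{2} = \left(\frac{1}{36 + 57} - 1728\right)^{2} = \left(\frac{1}{93} - 1728\right)^{2} = \left(- \frac{160703}{93}\right)^{2} = \frac{25825454209}{8649}$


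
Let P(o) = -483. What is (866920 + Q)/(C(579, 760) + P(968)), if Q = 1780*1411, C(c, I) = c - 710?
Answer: -1689250/307 ≈ -5502.4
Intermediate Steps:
C(c, I) = -710 + c
Q = 2511580
(866920 + Q)/(C(579, 760) + P(968)) = (866920 + 2511580)/((-710 + 579) - 483) = 3378500/(-131 - 483) = 3378500/(-614) = 3378500*(-1/614) = -1689250/307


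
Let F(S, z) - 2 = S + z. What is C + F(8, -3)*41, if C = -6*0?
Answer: 287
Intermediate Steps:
F(S, z) = 2 + S + z (F(S, z) = 2 + (S + z) = 2 + S + z)
C = 0
C + F(8, -3)*41 = 0 + (2 + 8 - 3)*41 = 0 + 7*41 = 0 + 287 = 287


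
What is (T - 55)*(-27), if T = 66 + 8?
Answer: -513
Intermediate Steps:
T = 74
(T - 55)*(-27) = (74 - 55)*(-27) = 19*(-27) = -513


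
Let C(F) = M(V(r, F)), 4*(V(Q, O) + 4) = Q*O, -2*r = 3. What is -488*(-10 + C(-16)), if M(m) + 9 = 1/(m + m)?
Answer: 9150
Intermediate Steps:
r = -3/2 (r = -1/2*3 = -3/2 ≈ -1.5000)
V(Q, O) = -4 + O*Q/4 (V(Q, O) = -4 + (Q*O)/4 = -4 + (O*Q)/4 = -4 + O*Q/4)
M(m) = -9 + 1/(2*m) (M(m) = -9 + 1/(m + m) = -9 + 1/(2*m))
C(F) = -9 + 1/(2*(-4 - 3*F/8)) (C(F) = -9 + 1/(2*(-4 + (1/4)*F*(-3/2))) = -9 + 1/(2*(-4 - 3*F/8)))
-488*(-10 + C(-16)) = -488*(-10 + (292 + 27*(-16))/(-32 - 3*(-16))) = -488*(-10 + (292 - 432)/(-32 + 48)) = -488*(-10 - 140/16) = -488*(-10 + (1/16)*(-140)) = -488*(-10 - 35/4) = -488*(-75/4) = 9150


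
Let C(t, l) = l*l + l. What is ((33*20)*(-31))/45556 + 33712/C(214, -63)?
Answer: 25997627/3177531 ≈ 8.1817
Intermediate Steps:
C(t, l) = l + l² (C(t, l) = l² + l = l + l²)
((33*20)*(-31))/45556 + 33712/C(214, -63) = ((33*20)*(-31))/45556 + 33712/((-63*(1 - 63))) = (660*(-31))*(1/45556) + 33712/((-63*(-62))) = -20460*1/45556 + 33712/3906 = -5115/11389 + 33712*(1/3906) = -5115/11389 + 2408/279 = 25997627/3177531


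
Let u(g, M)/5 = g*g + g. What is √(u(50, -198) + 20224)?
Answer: √32974 ≈ 181.59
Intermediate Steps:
u(g, M) = 5*g + 5*g² (u(g, M) = 5*(g*g + g) = 5*(g² + g) = 5*(g + g²) = 5*g + 5*g²)
√(u(50, -198) + 20224) = √(5*50*(1 + 50) + 20224) = √(5*50*51 + 20224) = √(12750 + 20224) = √32974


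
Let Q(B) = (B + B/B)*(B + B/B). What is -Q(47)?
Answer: -2304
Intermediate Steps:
Q(B) = (1 + B)**2 (Q(B) = (B + 1)*(B + 1) = (1 + B)*(1 + B) = (1 + B)**2)
-Q(47) = -(1 + 47)**2 = -1*48**2 = -1*2304 = -2304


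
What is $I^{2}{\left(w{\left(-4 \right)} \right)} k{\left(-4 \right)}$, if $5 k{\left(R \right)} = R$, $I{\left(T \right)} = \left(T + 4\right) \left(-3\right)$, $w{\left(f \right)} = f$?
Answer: $0$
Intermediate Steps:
$I{\left(T \right)} = -12 - 3 T$ ($I{\left(T \right)} = \left(4 + T\right) \left(-3\right) = -12 - 3 T$)
$k{\left(R \right)} = \frac{R}{5}$
$I^{2}{\left(w{\left(-4 \right)} \right)} k{\left(-4 \right)} = \left(-12 - -12\right)^{2} \cdot \frac{1}{5} \left(-4\right) = \left(-12 + 12\right)^{2} \left(- \frac{4}{5}\right) = 0^{2} \left(- \frac{4}{5}\right) = 0 \left(- \frac{4}{5}\right) = 0$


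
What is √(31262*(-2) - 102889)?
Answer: I*√165413 ≈ 406.71*I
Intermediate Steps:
√(31262*(-2) - 102889) = √(-62524 - 102889) = √(-165413) = I*√165413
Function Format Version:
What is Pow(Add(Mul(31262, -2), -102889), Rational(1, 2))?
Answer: Mul(I, Pow(165413, Rational(1, 2))) ≈ Mul(406.71, I)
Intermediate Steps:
Pow(Add(Mul(31262, -2), -102889), Rational(1, 2)) = Pow(Add(-62524, -102889), Rational(1, 2)) = Pow(-165413, Rational(1, 2)) = Mul(I, Pow(165413, Rational(1, 2)))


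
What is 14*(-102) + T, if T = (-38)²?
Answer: 16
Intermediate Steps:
T = 1444
14*(-102) + T = 14*(-102) + 1444 = -1428 + 1444 = 16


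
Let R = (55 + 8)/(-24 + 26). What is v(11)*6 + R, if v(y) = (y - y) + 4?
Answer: 111/2 ≈ 55.500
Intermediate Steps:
R = 63/2 ≈ 31.500
v(y) = 4 (v(y) = 0 + 4 = 4)
v(11)*6 + R = 4*6 + 63/2 = 24 + 63/2 = 111/2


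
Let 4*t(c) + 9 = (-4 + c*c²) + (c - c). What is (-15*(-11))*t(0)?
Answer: -2145/4 ≈ -536.25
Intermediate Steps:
t(c) = -13/4 + c³/4 (t(c) = -9/4 + ((-4 + c*c²) + (c - c))/4 = -9/4 + ((-4 + c³) + 0)/4 = -9/4 + (-4 + c³)/4 = -9/4 + (-1 + c³/4) = -13/4 + c³/4)
(-15*(-11))*t(0) = (-15*(-11))*(-13/4 + (¼)*0³) = 165*(-13/4 + (¼)*0) = 165*(-13/4 + 0) = 165*(-13/4) = -2145/4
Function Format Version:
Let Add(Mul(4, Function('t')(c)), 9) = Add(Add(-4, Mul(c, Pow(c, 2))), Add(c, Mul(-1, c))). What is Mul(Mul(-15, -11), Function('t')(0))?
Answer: Rational(-2145, 4) ≈ -536.25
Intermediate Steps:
Function('t')(c) = Add(Rational(-13, 4), Mul(Rational(1, 4), Pow(c, 3))) (Function('t')(c) = Add(Rational(-9, 4), Mul(Rational(1, 4), Add(Add(-4, Mul(c, Pow(c, 2))), Add(c, Mul(-1, c))))) = Add(Rational(-9, 4), Mul(Rational(1, 4), Add(Add(-4, Pow(c, 3)), 0))) = Add(Rational(-9, 4), Mul(Rational(1, 4), Add(-4, Pow(c, 3)))) = Add(Rational(-9, 4), Add(-1, Mul(Rational(1, 4), Pow(c, 3)))) = Add(Rational(-13, 4), Mul(Rational(1, 4), Pow(c, 3))))
Mul(Mul(-15, -11), Function('t')(0)) = Mul(Mul(-15, -11), Add(Rational(-13, 4), Mul(Rational(1, 4), Pow(0, 3)))) = Mul(165, Add(Rational(-13, 4), Mul(Rational(1, 4), 0))) = Mul(165, Add(Rational(-13, 4), 0)) = Mul(165, Rational(-13, 4)) = Rational(-2145, 4)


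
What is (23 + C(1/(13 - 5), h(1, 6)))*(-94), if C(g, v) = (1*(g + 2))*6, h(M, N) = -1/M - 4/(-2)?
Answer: -6721/2 ≈ -3360.5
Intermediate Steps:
h(M, N) = 2 - 1/M (h(M, N) = -1/M - 4*(-½) = -1/M + 2 = 2 - 1/M)
C(g, v) = 12 + 6*g (C(g, v) = (1*(2 + g))*6 = (2 + g)*6 = 12 + 6*g)
(23 + C(1/(13 - 5), h(1, 6)))*(-94) = (23 + (12 + 6/(13 - 5)))*(-94) = (23 + (12 + 6/8))*(-94) = (23 + (12 + 6*(⅛)))*(-94) = (23 + (12 + ¾))*(-94) = (23 + 51/4)*(-94) = (143/4)*(-94) = -6721/2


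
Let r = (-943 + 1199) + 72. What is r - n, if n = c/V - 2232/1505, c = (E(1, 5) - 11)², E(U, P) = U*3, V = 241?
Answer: 119408832/362705 ≈ 329.22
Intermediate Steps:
E(U, P) = 3*U
c = 64 (c = (3*1 - 11)² = (3 - 11)² = (-8)² = 64)
r = 328 (r = 256 + 72 = 328)
n = -441592/362705 (n = 64/241 - 2232/1505 = -441592/362705 ≈ -1.2175)
r - n = 328 - 1*(-441592/362705) = 328 + 441592/362705 = 119408832/362705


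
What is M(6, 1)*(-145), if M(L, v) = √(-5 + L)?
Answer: -145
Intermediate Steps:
M(6, 1)*(-145) = √(-5 + 6)*(-145) = √1*(-145) = 1*(-145) = -145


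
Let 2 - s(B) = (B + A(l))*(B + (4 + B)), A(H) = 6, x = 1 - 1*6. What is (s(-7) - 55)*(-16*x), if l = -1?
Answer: -5040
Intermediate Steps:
x = -5 (x = 1 - 6 = -5)
s(B) = 2 - (4 + 2*B)*(6 + B) (s(B) = 2 - (B + 6)*(B + (4 + B)) = 2 - (6 + B)*(4 + 2*B) = 2 - (4 + 2*B)*(6 + B))
(s(-7) - 55)*(-16*x) = ((-22 - 16*(-7) - 2*(-7)²) - 55)*(-16*(-5)) = ((-22 + 112 - 2*49) - 55)*80 = ((-22 + 112 - 98) - 55)*80 = (-8 - 55)*80 = -63*80 = -5040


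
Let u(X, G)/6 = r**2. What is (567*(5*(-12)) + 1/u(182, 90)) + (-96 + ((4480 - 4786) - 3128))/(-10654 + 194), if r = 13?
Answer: -9020687473/265161 ≈ -34020.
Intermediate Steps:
u(X, G) = 1014 (u(X, G) = 6*13**2 = 6*169 = 1014)
(567*(5*(-12)) + 1/u(182, 90)) + (-96 + ((4480 - 4786) - 3128))/(-10654 + 194) = (567*(5*(-12)) + 1/1014) + (-96 + ((4480 - 4786) - 3128))/(-10654 + 194) = (567*(-60) + 1/1014) + (-96 + (-306 - 3128))/(-10460) = (-34020 + 1/1014) + (-96 - 3434)*(-1/10460) = -34496279/1014 - 3530*(-1/10460) = -34496279/1014 + 353/1046 = -9020687473/265161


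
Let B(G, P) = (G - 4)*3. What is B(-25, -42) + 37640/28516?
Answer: -610813/7129 ≈ -85.680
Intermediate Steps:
B(G, P) = -12 + 3*G (B(G, P) = (-4 + G)*3 = -12 + 3*G)
B(-25, -42) + 37640/28516 = (-12 + 3*(-25)) + 37640/28516 = (-12 - 75) + 37640*(1/28516) = -87 + 9410/7129 = -610813/7129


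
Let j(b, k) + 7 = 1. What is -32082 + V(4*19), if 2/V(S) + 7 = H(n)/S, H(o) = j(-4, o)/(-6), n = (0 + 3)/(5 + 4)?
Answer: -17035694/531 ≈ -32082.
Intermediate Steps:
j(b, k) = -6 (j(b, k) = -7 + 1 = -6)
n = ⅓ (n = 3/9 = 3*(⅑) = ⅓ ≈ 0.33333)
H(o) = 1 (H(o) = -6/(-6) = -6*(-⅙) = 1)
V(S) = 2/(-7 + 1/S)
-32082 + V(4*19) = -32082 - 2*4*19/(-1 + 7*(4*19)) = -32082 - 2*76/(-1 + 7*76) = -32082 - 2*76/(-1 + 532) = -32082 - 2*76/531 = -32082 - 2*76*1/531 = -32082 - 152/531 = -17035694/531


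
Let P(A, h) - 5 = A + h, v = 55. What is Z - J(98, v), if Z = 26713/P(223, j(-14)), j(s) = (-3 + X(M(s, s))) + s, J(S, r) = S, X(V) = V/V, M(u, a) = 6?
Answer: 5937/212 ≈ 28.005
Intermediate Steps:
X(V) = 1
j(s) = -2 + s (j(s) = (-3 + 1) + s = -2 + s)
P(A, h) = 5 + A + h (P(A, h) = 5 + (A + h) = 5 + A + h)
Z = 26713/212 (Z = 26713/(5 + 223 + (-2 - 14)) = 26713/(5 + 223 - 16) = 26713/212 ≈ 126.00)
Z - J(98, v) = 26713/212 - 1*98 = 26713/212 - 98 = 5937/212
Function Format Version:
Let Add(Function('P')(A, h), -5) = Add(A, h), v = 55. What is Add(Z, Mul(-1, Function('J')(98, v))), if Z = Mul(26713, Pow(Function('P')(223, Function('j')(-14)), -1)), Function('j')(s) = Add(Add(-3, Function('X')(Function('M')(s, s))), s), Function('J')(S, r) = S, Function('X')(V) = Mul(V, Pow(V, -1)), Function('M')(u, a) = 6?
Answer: Rational(5937, 212) ≈ 28.005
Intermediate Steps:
Function('X')(V) = 1
Function('j')(s) = Add(-2, s) (Function('j')(s) = Add(Add(-3, 1), s) = Add(-2, s))
Function('P')(A, h) = Add(5, A, h) (Function('P')(A, h) = Add(5, Add(A, h)) = Add(5, A, h))
Z = Rational(26713, 212) (Z = Mul(26713, Pow(Add(5, 223, Add(-2, -14)), -1)) = Mul(26713, Pow(Add(5, 223, -16), -1)) = Mul(26713, Pow(212, -1)) = Mul(26713, Rational(1, 212)) = Rational(26713, 212) ≈ 126.00)
Add(Z, Mul(-1, Function('J')(98, v))) = Add(Rational(26713, 212), Mul(-1, 98)) = Add(Rational(26713, 212), -98) = Rational(5937, 212)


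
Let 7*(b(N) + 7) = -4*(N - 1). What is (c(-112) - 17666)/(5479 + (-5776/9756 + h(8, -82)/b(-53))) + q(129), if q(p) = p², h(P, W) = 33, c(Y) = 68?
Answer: 18567690412167/1115995094 ≈ 16638.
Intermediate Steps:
b(N) = -45/7 - 4*N/7 (b(N) = -7 + (-4*(N - 1))/7 = -7 + (-4*(-1 + N))/7 = -7 + (4 - 4*N)/7 = -7 + (4/7 - 4*N/7) = -45/7 - 4*N/7)
(c(-112) - 17666)/(5479 + (-5776/9756 + h(8, -82)/b(-53))) + q(129) = (68 - 17666)/(5479 + (-5776/9756 + 33/(-45/7 - 4/7*(-53)))) + 129² = -17598/(5479 + (-5776*1/9756 + 33/(-45/7 + 212/7))) + 16641 = -17598/(5479 + (-1444/2439 + 33/(167/7))) + 16641 = -17598/(5479 + (-1444/2439 + 33*(7/167))) + 16641 = -17598/(5479 + (-1444/2439 + 231/167)) + 16641 = -17598/(5479 + 322261/407313) + 16641 = -17598/2231990188/407313 + 16641 = -17598*407313/2231990188 + 16641 = -3583947087/1115995094 + 16641 = 18567690412167/1115995094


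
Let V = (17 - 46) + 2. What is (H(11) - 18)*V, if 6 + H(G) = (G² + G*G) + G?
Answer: -6183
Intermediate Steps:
H(G) = -6 + G + 2*G² (H(G) = -6 + ((G² + G*G) + G) = -6 + ((G² + G²) + G) = -6 + (2*G² + G) = -6 + (G + 2*G²) = -6 + G + 2*G²)
V = -27 (V = -29 + 2 = -27)
(H(11) - 18)*V = ((-6 + 11 + 2*11²) - 18)*(-27) = ((-6 + 11 + 2*121) - 18)*(-27) = ((-6 + 11 + 242) - 18)*(-27) = (247 - 18)*(-27) = 229*(-27) = -6183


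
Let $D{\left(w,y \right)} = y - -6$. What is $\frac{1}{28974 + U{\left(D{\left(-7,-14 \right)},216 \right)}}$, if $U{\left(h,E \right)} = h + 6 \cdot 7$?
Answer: $\frac{1}{29008} \approx 3.4473 \cdot 10^{-5}$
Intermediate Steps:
$D{\left(w,y \right)} = 6 + y$ ($D{\left(w,y \right)} = y + 6 = 6 + y$)
$U{\left(h,E \right)} = 42 + h$ ($U{\left(h,E \right)} = h + 42 = 42 + h$)
$\frac{1}{28974 + U{\left(D{\left(-7,-14 \right)},216 \right)}} = \frac{1}{28974 + \left(42 + \left(6 - 14\right)\right)} = \frac{1}{28974 + \left(42 - 8\right)} = \frac{1}{28974 + 34} = \frac{1}{29008}$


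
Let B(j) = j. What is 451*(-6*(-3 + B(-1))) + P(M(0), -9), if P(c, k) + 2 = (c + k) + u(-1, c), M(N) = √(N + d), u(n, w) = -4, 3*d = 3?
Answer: 10810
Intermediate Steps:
d = 1 (d = (⅓)*3 = 1)
M(N) = √(1 + N) (M(N) = √(N + 1) = √(1 + N))
P(c, k) = -6 + c + k (P(c, k) = -2 + ((c + k) - 4) = -2 + (-4 + c + k) = -6 + c + k)
451*(-6*(-3 + B(-1))) + P(M(0), -9) = 451*(-6*(-3 - 1)) + (-6 + √(1 + 0) - 9) = 451*(-6*(-4)) + (-6 + √1 - 9) = 451*24 + (-6 + 1 - 9) = 10824 - 14 = 10810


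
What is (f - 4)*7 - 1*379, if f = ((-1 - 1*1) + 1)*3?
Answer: -428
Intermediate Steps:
f = -3 (f = ((-1 - 1) + 1)*3 = (-2 + 1)*3 = -1*3 = -3)
(f - 4)*7 - 1*379 = (-3 - 4)*7 - 1*379 = -7*7 - 379 = -49 - 379 = -428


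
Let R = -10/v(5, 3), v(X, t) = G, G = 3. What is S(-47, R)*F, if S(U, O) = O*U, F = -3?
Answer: -470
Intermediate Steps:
v(X, t) = 3
R = -10/3 ≈ -3.3333
S(-47, R)*F = -10/3*(-47)*(-3) = (470/3)*(-3) = -470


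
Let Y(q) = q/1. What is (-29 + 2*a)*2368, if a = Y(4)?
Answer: -49728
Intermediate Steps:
Y(q) = q (Y(q) = q*1 = q)
a = 4
(-29 + 2*a)*2368 = (-29 + 2*4)*2368 = (-29 + 8)*2368 = -21*2368 = -49728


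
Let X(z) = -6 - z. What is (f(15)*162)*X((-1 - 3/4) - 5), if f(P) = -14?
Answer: -1701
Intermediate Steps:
(f(15)*162)*X((-1 - 3/4) - 5) = (-14*162)*(-6 - ((-1 - 3/4) - 5)) = -2268*(-6 - ((-1 - 3*¼) - 5)) = -2268*(-6 - ((-1 - ¾) - 5)) = -2268*(-6 - (-7/4 - 5)) = -2268*(-6 - 1*(-27/4)) = -2268*(-6 + 27/4) = -2268*¾ = -1701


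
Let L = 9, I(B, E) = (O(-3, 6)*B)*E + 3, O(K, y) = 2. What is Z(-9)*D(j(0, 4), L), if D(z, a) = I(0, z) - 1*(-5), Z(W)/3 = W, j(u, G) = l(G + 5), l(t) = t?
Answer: -216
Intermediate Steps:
j(u, G) = 5 + G (j(u, G) = G + 5 = 5 + G)
Z(W) = 3*W
I(B, E) = 3 + 2*B*E (I(B, E) = (2*B)*E + 3 = 2*B*E + 3 = 3 + 2*B*E)
D(z, a) = 8 (D(z, a) = (3 + 2*0*z) - 1*(-5) = (3 + 0) + 5 = 3 + 5 = 8)
Z(-9)*D(j(0, 4), L) = (3*(-9))*8 = -27*8 = -216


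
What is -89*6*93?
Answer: -49662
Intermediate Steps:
-89*6*93 = -534*93 = -49662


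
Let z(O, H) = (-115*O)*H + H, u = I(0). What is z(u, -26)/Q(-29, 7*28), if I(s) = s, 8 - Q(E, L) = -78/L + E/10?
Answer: -3185/1384 ≈ -2.3013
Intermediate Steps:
Q(E, L) = 8 + 78/L - E/10 (Q(E, L) = 8 - (-78/L + E/10) = 8 + (78/L - E/10) = 8 + 78/L - E/10)
u = 0
z(O, H) = H - 115*H*O (z(O, H) = -115*H*O + H = H - 115*H*O)
z(u, -26)/Q(-29, 7*28) = (-26*(1 - 115*0))/(8 + 78/((7*28)) - ⅒*(-29)) = (-26*(1 + 0))/(8 + 78/196 + 29/10) = (-26*1)/(8 + 78*(1/196) + 29/10) = -26/(8 + 39/98 + 29/10) = -26/2768/245 = -26*245/2768 = -3185/1384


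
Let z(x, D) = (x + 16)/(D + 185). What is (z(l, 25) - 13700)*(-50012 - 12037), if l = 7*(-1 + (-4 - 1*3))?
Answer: 5950581832/7 ≈ 8.5008e+8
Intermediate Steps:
l = -56 (l = 7*(-1 + (-4 - 3)) = 7*(-1 - 7) = 7*(-8) = -56)
z(x, D) = (16 + x)/(185 + D)
(z(l, 25) - 13700)*(-50012 - 12037) = ((16 - 56)/(185 + 25) - 13700)*(-50012 - 12037) = (-40/210 - 13700)*(-62049) = ((1/210)*(-40) - 13700)*(-62049) = (-4/21 - 13700)*(-62049) = -287704/21*(-62049) = 5950581832/7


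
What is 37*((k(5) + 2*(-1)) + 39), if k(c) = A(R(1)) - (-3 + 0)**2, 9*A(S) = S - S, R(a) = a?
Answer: 1036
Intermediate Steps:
A(S) = 0 (A(S) = (S - S)/9 = (1/9)*0 = 0)
k(c) = -9 (k(c) = 0 - (-3 + 0)**2 = 0 - 1*(-3)**2 = 0 - 1*9 = 0 - 9 = -9)
37*((k(5) + 2*(-1)) + 39) = 37*((-9 + 2*(-1)) + 39) = 37*((-9 - 2) + 39) = 37*(-11 + 39) = 37*28 = 1036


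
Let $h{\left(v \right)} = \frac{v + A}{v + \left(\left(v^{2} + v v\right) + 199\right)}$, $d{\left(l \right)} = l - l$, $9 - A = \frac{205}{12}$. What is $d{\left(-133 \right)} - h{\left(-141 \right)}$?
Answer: $\frac{1789}{477840} \approx 0.0037439$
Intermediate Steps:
$A = - \frac{97}{12}$ ($A = 9 - \frac{205}{12} = - \frac{97}{12} \approx -8.0833$)
$d{\left(l \right)} = 0$
$h{\left(v \right)} = \frac{- \frac{97}{12} + v}{199 + v + 2 v^{2}}$ ($h{\left(v \right)} = \frac{v - \frac{97}{12}}{v + \left(\left(v^{2} + v v\right) + 199\right)} = \frac{- \frac{97}{12} + v}{v + \left(\left(v^{2} + v^{2}\right) + 199\right)} = \frac{- \frac{97}{12} + v}{v + \left(2 v^{2} + 199\right)} = \frac{- \frac{97}{12} + v}{v + \left(199 + 2 v^{2}\right)} = \frac{- \frac{97}{12} + v}{199 + v + 2 v^{2}}$)
$d{\left(-133 \right)} - h{\left(-141 \right)} = 0 - \frac{- \frac{97}{12} - 141}{199 - 141 + 2 \left(-141\right)^{2}} = 0 - \frac{1}{199 - 141 + 2 \cdot 19881} \left(- \frac{1789}{12}\right) = 0 - \frac{1}{199 - 141 + 39762} \left(- \frac{1789}{12}\right) = 0 - \frac{1}{39820} \left(- \frac{1789}{12}\right) = 0 - - \frac{1789}{477840} = 0 + \frac{1789}{477840} = \frac{1789}{477840}$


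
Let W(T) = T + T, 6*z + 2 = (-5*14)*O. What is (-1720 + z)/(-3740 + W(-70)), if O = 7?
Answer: 901/1940 ≈ 0.46443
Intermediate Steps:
z = -82 (z = -1/3 + (-5*14*7)/6 = -1/3 + (-70*7)/6 = -1/3 + (1/6)*(-490) = -1/3 - 245/3 = -82)
W(T) = 2*T
(-1720 + z)/(-3740 + W(-70)) = (-1720 - 82)/(-3740 + 2*(-70)) = -1802/(-3740 - 140) = -1802/(-3880) = -1802*(-1/3880) = 901/1940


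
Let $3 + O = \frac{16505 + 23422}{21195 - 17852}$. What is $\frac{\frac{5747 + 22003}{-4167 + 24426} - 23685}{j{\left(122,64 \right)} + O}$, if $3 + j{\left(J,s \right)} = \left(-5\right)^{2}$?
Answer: $- \frac{534664560365}{698557332} \approx -765.38$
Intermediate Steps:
$O = \frac{29898}{3343}$ ($O = -3 + \frac{16505 + 23422}{21195 - 17852} = -3 + \frac{39927}{3343} = \frac{29898}{3343} \approx 8.9435$)
$j{\left(J,s \right)} = 22$ ($j{\left(J,s \right)} = -3 + \left(-5\right)^{2} = -3 + 25 = 22$)
$\frac{\frac{5747 + 22003}{-4167 + 24426} - 23685}{j{\left(122,64 \right)} + O} = \frac{\frac{5747 + 22003}{-4167 + 24426} - 23685}{22 + \frac{29898}{3343}} = \frac{\frac{27750}{20259} - 23685}{\frac{103444}{3343}} = \left(27750 \cdot \frac{1}{20259} - 23685\right) \frac{3343}{103444} = \left(\frac{9250}{6753} - 23685\right) \frac{3343}{103444} = \left(- \frac{159935555}{6753}\right) \frac{3343}{103444} = - \frac{534664560365}{698557332}$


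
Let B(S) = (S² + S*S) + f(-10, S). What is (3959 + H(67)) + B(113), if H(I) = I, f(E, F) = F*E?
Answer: 28434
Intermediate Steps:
f(E, F) = E*F
B(S) = -10*S + 2*S² (B(S) = (S² + S*S) - 10*S = (S² + S²) - 10*S = 2*S² - 10*S = -10*S + 2*S²)
(3959 + H(67)) + B(113) = (3959 + 67) + 2*113*(-5 + 113) = 4026 + 2*113*108 = 4026 + 24408 = 28434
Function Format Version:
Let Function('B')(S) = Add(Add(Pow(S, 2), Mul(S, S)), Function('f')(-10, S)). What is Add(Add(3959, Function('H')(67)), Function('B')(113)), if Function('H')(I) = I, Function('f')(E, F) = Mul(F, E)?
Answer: 28434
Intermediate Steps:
Function('f')(E, F) = Mul(E, F)
Function('B')(S) = Add(Mul(-10, S), Mul(2, Pow(S, 2))) (Function('B')(S) = Add(Add(Pow(S, 2), Mul(S, S)), Mul(-10, S)) = Add(Add(Pow(S, 2), Pow(S, 2)), Mul(-10, S)) = Add(Mul(2, Pow(S, 2)), Mul(-10, S)) = Add(Mul(-10, S), Mul(2, Pow(S, 2))))
Add(Add(3959, Function('H')(67)), Function('B')(113)) = Add(Add(3959, 67), Mul(2, 113, Add(-5, 113))) = Add(4026, Mul(2, 113, 108)) = Add(4026, 24408) = 28434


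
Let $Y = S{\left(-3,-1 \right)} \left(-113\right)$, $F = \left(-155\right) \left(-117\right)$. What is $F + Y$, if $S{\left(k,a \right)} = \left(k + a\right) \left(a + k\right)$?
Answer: $16327$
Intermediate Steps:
$S{\left(k,a \right)} = \left(a + k\right)^{2}$ ($S{\left(k,a \right)} = \left(a + k\right) \left(a + k\right) = \left(a + k\right)^{2}$)
$F = 18135$
$Y = -1808$ ($Y = \left(-1 - 3\right)^{2} \left(-113\right) = \left(-4\right)^{2} \left(-113\right) = 16 \left(-113\right) = -1808$)
$F + Y = 18135 - 1808 = 16327$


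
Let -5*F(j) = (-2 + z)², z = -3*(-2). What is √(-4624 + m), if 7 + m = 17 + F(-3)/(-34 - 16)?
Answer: I*√2883710/25 ≈ 67.926*I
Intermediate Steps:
z = 6
F(j) = -16/5 (F(j) = -(-2 + 6)²/5 = -⅕*4² = -⅕*16 = -16/5)
m = 1258/125 (m = -7 + (17 - 16/(5*(-34 - 16))) = -7 + (17 - 16/5/(-50)) = -7 + (17 - 16/5*(-1/50)) = -7 + (17 + 8/125) = -7 + 2133/125 = 1258/125 ≈ 10.064)
√(-4624 + m) = √(-4624 + 1258/125) = √(-576742/125) = I*√2883710/25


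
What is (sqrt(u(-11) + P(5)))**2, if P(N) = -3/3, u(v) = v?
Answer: -12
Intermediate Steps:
P(N) = -1 (P(N) = -3*1/3 = -1)
(sqrt(u(-11) + P(5)))**2 = (sqrt(-11 - 1))**2 = (sqrt(-12))**2 = (2*I*sqrt(3))**2 = -12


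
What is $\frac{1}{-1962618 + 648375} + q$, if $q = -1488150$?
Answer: $- \frac{1955790720451}{1314243} \approx -1.4882 \cdot 10^{6}$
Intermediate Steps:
$\frac{1}{-1962618 + 648375} + q = \frac{1}{-1962618 + 648375} - 1488150 = \frac{1}{-1314243} - 1488150 = - \frac{1}{1314243} - 1488150 = - \frac{1955790720451}{1314243}$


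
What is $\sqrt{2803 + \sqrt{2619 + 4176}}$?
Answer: $\sqrt{2803 + 3 \sqrt{755}} \approx 53.716$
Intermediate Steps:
$\sqrt{2803 + \sqrt{2619 + 4176}} = \sqrt{2803 + \sqrt{6795}} = \sqrt{2803 + 3 \sqrt{755}}$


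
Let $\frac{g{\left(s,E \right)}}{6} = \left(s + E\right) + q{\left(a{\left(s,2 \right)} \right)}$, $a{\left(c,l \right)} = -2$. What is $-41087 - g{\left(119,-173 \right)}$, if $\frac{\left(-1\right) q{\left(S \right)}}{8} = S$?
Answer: $-40859$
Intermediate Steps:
$q{\left(S \right)} = - 8 S$
$g{\left(s,E \right)} = 96 + 6 E + 6 s$ ($g{\left(s,E \right)} = 6 \left(\left(s + E\right) - -16\right) = 6 \left(\left(E + s\right) + 16\right) = 6 \left(16 + E + s\right) = 96 + 6 E + 6 s$)
$-41087 - g{\left(119,-173 \right)} = -41087 - \left(96 + 6 \left(-173\right) + 6 \cdot 119\right) = -41087 - \left(96 - 1038 + 714\right) = -41087 - -228 = -41087 + 228 = -40859$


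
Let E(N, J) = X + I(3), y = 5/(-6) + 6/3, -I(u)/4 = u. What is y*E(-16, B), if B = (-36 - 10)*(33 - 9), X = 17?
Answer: 35/6 ≈ 5.8333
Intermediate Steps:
I(u) = -4*u
y = 7/6 (y = 5*(-1/6) + 6*(1/3) = -5/6 + 2 = 7/6 ≈ 1.1667)
B = -1104 (B = -46*24 = -1104)
E(N, J) = 5 (E(N, J) = 17 - 4*3 = 17 - 12 = 5)
y*E(-16, B) = (7/6)*5 = 35/6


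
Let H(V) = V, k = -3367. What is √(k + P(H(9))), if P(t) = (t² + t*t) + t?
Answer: 2*I*√799 ≈ 56.533*I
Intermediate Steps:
P(t) = t + 2*t² (P(t) = (t² + t²) + t = 2*t² + t = t + 2*t²)
√(k + P(H(9))) = √(-3367 + 9*(1 + 2*9)) = √(-3367 + 9*(1 + 18)) = √(-3367 + 9*19) = √(-3367 + 171) = √(-3196) = 2*I*√799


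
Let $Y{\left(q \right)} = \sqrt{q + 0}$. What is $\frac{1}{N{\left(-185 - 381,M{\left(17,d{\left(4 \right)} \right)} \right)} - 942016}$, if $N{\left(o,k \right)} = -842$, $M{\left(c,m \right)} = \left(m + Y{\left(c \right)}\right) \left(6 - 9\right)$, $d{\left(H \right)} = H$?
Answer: $- \frac{1}{942858} \approx -1.0606 \cdot 10^{-6}$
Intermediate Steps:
$Y{\left(q \right)} = \sqrt{q}$
$M{\left(c,m \right)} = - 3 m - 3 \sqrt{c}$ ($M{\left(c,m \right)} = \left(m + \sqrt{c}\right) \left(6 - 9\right) = \left(m + \sqrt{c}\right) \left(-3\right) = - 3 m - 3 \sqrt{c}$)
$\frac{1}{N{\left(-185 - 381,M{\left(17,d{\left(4 \right)} \right)} \right)} - 942016} = \frac{1}{-842 - 942016} = \frac{1}{-942858} = - \frac{1}{942858}$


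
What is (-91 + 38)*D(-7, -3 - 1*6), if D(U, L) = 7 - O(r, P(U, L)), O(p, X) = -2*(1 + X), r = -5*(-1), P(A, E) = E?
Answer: 477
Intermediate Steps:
r = 5
O(p, X) = -2 - 2*X
D(U, L) = 9 + 2*L (D(U, L) = 7 - (-2 - 2*L) = 7 + (2 + 2*L) = 9 + 2*L)
(-91 + 38)*D(-7, -3 - 1*6) = (-91 + 38)*(9 + 2*(-3 - 1*6)) = -53*(9 + 2*(-3 - 6)) = -53*(9 + 2*(-9)) = -53*(9 - 18) = -53*(-9) = 477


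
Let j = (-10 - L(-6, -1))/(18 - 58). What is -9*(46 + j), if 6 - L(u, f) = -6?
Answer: -8379/20 ≈ -418.95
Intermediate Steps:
L(u, f) = 12 (L(u, f) = 6 - 1*(-6) = 6 + 6 = 12)
j = 11/20 (j = (-10 - 1*12)/(18 - 58) = (-10 - 12)/(-40) = -22*(-1/40) = 11/20 ≈ 0.55000)
-9*(46 + j) = -9*(46 + 11/20) = -9*931/20 = -8379/20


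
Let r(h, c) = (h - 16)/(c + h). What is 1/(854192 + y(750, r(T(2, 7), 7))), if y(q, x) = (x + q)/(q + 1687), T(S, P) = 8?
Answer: 36555/31224999802 ≈ 1.1707e-6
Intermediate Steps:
r(h, c) = (-16 + h)/(c + h)
y(q, x) = (q + x)/(1687 + q)
1/(854192 + y(750, r(T(2, 7), 7))) = 1/(854192 + (750 + (-16 + 8)/(7 + 8))/(1687 + 750)) = 1/(854192 + (750 - 8/15)/2437) = 1/(854192 + (1/2437)*(11242/15)) = 1/(854192 + 11242/36555) = 1/(31224999802/36555) = 36555/31224999802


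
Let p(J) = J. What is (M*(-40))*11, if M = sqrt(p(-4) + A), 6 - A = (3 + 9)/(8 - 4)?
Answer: -440*I ≈ -440.0*I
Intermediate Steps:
A = 3 (A = 6 - (3 + 9)/(8 - 4) = 6 - 12/4 = 6 - 1*3 = 6 - 3 = 3)
M = I (M = sqrt(-4 + 3) = sqrt(-1) = I ≈ 1.0*I)
(M*(-40))*11 = (I*(-40))*11 = -40*I*11 = -440*I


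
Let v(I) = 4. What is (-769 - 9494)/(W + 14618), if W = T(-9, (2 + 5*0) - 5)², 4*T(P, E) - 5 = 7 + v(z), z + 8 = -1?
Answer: -3421/4878 ≈ -0.70131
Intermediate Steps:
z = -9 (z = -8 - 1 = -9)
T(P, E) = 4 (T(P, E) = 5/4 + (7 + 4)/4 = 5/4 + (¼)*11 = 5/4 + 11/4 = 4)
W = 16 (W = 4² = 16)
(-769 - 9494)/(W + 14618) = (-769 - 9494)/(16 + 14618) = -10263/14634 = -10263*1/14634 = -3421/4878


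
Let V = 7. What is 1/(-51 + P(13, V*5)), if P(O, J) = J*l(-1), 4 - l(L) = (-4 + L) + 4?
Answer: 1/124 ≈ 0.0080645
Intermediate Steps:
l(L) = 4 - L (l(L) = 4 - ((-4 + L) + 4) = 4 - L)
P(O, J) = 5*J (P(O, J) = J*(4 - 1*(-1)) = J*(4 + 1) = J*5 = 5*J)
1/(-51 + P(13, V*5)) = 1/(-51 + 5*(7*5)) = 1/(-51 + 5*35) = 1/(-51 + 175) = 1/124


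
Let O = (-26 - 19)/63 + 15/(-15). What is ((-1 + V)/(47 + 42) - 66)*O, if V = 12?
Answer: 70356/623 ≈ 112.93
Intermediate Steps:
O = -12/7 (O = -45*1/63 + 15*(-1/15) = -5/7 - 1 = -12/7 ≈ -1.7143)
((-1 + V)/(47 + 42) - 66)*O = ((-1 + 12)/(47 + 42) - 66)*(-12/7) = (11/89 - 66)*(-12/7) = -5863/89*(-12/7) = 70356/623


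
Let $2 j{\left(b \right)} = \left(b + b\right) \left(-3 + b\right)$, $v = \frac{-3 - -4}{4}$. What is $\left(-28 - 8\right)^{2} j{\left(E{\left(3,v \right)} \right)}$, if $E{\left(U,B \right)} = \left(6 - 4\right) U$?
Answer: $23328$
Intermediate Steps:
$v = \frac{1}{4}$ ($v = \left(-3 + 4\right) \frac{1}{4} = 1 \cdot \frac{1}{4} = \frac{1}{4} \approx 0.25$)
$E{\left(U,B \right)} = 2 U$
$j{\left(b \right)} = b \left(-3 + b\right)$ ($j{\left(b \right)} = \frac{\left(b + b\right) \left(-3 + b\right)}{2} = \frac{2 b \left(-3 + b\right)}{2} = b \left(-3 + b\right)$)
$\left(-28 - 8\right)^{2} j{\left(E{\left(3,v \right)} \right)} = \left(-28 - 8\right)^{2} \cdot 2 \cdot 3 \left(-3 + 2 \cdot 3\right) = \left(-36\right)^{2} \cdot 6 \left(-3 + 6\right) = 1296 \cdot 6 \cdot 3 = 1296 \cdot 18 = 23328$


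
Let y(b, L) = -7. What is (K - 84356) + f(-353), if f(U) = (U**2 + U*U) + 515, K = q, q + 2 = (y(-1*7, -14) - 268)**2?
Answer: 241000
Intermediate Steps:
q = 75623 (q = -2 + (-7 - 268)**2 = -2 + (-275)**2 = -2 + 75625 = 75623)
K = 75623
f(U) = 515 + 2*U**2 (f(U) = (U**2 + U**2) + 515 = 2*U**2 + 515 = 515 + 2*U**2)
(K - 84356) + f(-353) = (75623 - 84356) + (515 + 2*(-353)**2) = -8733 + (515 + 2*124609) = -8733 + (515 + 249218) = -8733 + 249733 = 241000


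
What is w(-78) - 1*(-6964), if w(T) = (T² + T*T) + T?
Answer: 19054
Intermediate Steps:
w(T) = T + 2*T² (w(T) = (T² + T²) + T = 2*T² + T = T + 2*T²)
w(-78) - 1*(-6964) = -78*(1 + 2*(-78)) - 1*(-6964) = -78*(1 - 156) + 6964 = -78*(-155) + 6964 = 12090 + 6964 = 19054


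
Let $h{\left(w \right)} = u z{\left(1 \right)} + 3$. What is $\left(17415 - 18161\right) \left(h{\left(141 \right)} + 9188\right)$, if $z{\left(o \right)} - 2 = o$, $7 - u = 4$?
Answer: $-6863200$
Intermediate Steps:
$u = 3$ ($u = 7 - 4 = 3$)
$z{\left(o \right)} = 2 + o$
$h{\left(w \right)} = 12$ ($h{\left(w \right)} = 3 \left(2 + 1\right) + 3 = 3 \cdot 3 + 3 = 9 + 3 = 12$)
$\left(17415 - 18161\right) \left(h{\left(141 \right)} + 9188\right) = \left(17415 - 18161\right) \left(12 + 9188\right) = \left(-746\right) 9200 = -6863200$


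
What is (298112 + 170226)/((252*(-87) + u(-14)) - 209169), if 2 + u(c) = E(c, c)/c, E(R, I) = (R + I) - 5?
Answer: -504364/248869 ≈ -2.0266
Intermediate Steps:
E(R, I) = -5 + I + R (E(R, I) = (I + R) - 5 = -5 + I + R)
u(c) = -2 + (-5 + 2*c)/c (u(c) = -2 + (-5 + c + c)/c = -2 + (-5 + 2*c)/c)
(298112 + 170226)/((252*(-87) + u(-14)) - 209169) = (298112 + 170226)/((252*(-87) - 5/(-14)) - 209169) = 468338/((-21924 - 5*(-1/14)) - 209169) = 468338/((-21924 + 5/14) - 209169) = 468338/(-306931/14 - 209169) = 468338/(-3235297/14) = 468338*(-14/3235297) = -504364/248869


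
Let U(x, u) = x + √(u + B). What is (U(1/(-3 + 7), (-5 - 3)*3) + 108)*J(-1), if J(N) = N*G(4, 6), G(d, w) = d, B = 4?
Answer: -433 - 8*I*√5 ≈ -433.0 - 17.889*I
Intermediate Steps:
U(x, u) = x + √(4 + u) (U(x, u) = x + √(u + 4) = x + √(4 + u))
J(N) = 4*N (J(N) = N*4 = 4*N)
(U(1/(-3 + 7), (-5 - 3)*3) + 108)*J(-1) = ((1/(-3 + 7) + √(4 + (-5 - 3)*3)) + 108)*(4*(-1)) = ((1/4 + √(4 - 8*3)) + 108)*(-4) = ((¼ + √(4 - 24)) + 108)*(-4) = ((¼ + √(-20)) + 108)*(-4) = ((¼ + 2*I*√5) + 108)*(-4) = (433/4 + 2*I*√5)*(-4) = -433 - 8*I*√5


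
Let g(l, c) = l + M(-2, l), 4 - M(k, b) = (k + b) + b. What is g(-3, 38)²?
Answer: 81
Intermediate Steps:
M(k, b) = 4 - k - 2*b (M(k, b) = 4 - ((k + b) + b) = 4 - ((b + k) + b) = 4 - (k + 2*b) = 4 + (-k - 2*b) = 4 - k - 2*b)
g(l, c) = 6 - l (g(l, c) = l + (4 - 1*(-2) - 2*l) = l + (4 + 2 - 2*l) = l + (6 - 2*l) = 6 - l)
g(-3, 38)² = (6 - 1*(-3))² = (6 + 3)² = 9² = 81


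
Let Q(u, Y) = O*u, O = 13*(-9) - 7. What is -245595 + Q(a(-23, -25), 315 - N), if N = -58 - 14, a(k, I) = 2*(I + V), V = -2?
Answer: -238899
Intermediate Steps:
O = -124 (O = -117 - 7 = -124)
a(k, I) = -4 + 2*I (a(k, I) = 2*(I - 2) = 2*(-2 + I) = -4 + 2*I)
N = -72
Q(u, Y) = -124*u
-245595 + Q(a(-23, -25), 315 - N) = -245595 - 124*(-4 + 2*(-25)) = -245595 - 124*(-4 - 50) = -245595 - 124*(-54) = -245595 + 6696 = -238899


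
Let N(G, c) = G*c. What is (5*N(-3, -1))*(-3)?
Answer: -45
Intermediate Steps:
(5*N(-3, -1))*(-3) = (5*(-3*(-1)))*(-3) = (5*3)*(-3) = 15*(-3) = -45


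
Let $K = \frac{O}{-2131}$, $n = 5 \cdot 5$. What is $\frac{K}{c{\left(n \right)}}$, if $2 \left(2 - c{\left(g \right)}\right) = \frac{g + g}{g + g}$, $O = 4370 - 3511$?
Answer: $- \frac{1718}{6393} \approx -0.26873$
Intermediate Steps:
$O = 859$ ($O = 4370 - 3511 = 859$)
$n = 25$
$c{\left(g \right)} = \frac{3}{2}$ ($c{\left(g \right)} = 2 - \frac{\left(g + g\right) \frac{1}{g + g}}{2} = 2 - \frac{2 g \frac{1}{2 g}}{2} = 2 - \frac{1}{2} = \frac{3}{2}$)
$K = - \frac{859}{2131}$ ($K = \frac{859}{-2131} = 859 \left(- \frac{1}{2131}\right) = - \frac{859}{2131} \approx -0.4031$)
$\frac{K}{c{\left(n \right)}} = - \frac{859}{2131 \cdot \frac{3}{2}} = \left(- \frac{859}{2131}\right) \frac{2}{3} = - \frac{1718}{6393}$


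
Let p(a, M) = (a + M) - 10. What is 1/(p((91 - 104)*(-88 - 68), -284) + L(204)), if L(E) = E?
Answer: 1/1938 ≈ 0.00051600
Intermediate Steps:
p(a, M) = -10 + M + a (p(a, M) = (M + a) - 10 = -10 + M + a)
1/(p((91 - 104)*(-88 - 68), -284) + L(204)) = 1/((-10 - 284 + (91 - 104)*(-88 - 68)) + 204) = 1/((-10 - 284 - 13*(-156)) + 204) = 1/((-10 - 284 + 2028) + 204) = 1/(1734 + 204) = 1/1938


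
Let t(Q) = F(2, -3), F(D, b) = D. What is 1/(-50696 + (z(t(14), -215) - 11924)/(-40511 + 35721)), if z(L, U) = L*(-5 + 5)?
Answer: -2395/121410958 ≈ -1.9726e-5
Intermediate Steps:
t(Q) = 2
z(L, U) = 0 (z(L, U) = L*0 = 0)
1/(-50696 + (z(t(14), -215) - 11924)/(-40511 + 35721)) = 1/(-50696 + (0 - 11924)/(-40511 + 35721)) = 1/(-50696 - 11924/(-4790)) = 1/(-50696 - 11924*(-1/4790)) = 1/(-50696 + 5962/2395) = 1/(-121410958/2395) = -2395/121410958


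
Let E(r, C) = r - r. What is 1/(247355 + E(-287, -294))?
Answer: 1/247355 ≈ 4.0428e-6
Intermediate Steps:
E(r, C) = 0
1/(247355 + E(-287, -294)) = 1/(247355 + 0) = 1/247355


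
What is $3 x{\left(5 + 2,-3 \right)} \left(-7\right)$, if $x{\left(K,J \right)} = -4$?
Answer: $84$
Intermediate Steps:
$3 x{\left(5 + 2,-3 \right)} \left(-7\right) = 3 \left(-4\right) \left(-7\right) = \left(-12\right) \left(-7\right) = 84$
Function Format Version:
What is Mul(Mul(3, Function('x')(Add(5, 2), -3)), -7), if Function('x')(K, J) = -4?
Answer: 84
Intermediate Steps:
Mul(Mul(3, Function('x')(Add(5, 2), -3)), -7) = Mul(Mul(3, -4), -7) = Mul(-12, -7) = 84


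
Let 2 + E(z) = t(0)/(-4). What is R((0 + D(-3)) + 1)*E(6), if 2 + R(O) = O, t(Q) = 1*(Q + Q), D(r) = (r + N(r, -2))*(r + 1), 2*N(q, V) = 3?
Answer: -4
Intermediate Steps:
N(q, V) = 3/2 (N(q, V) = (1/2)*3 = 3/2)
D(r) = (1 + r)*(3/2 + r) (D(r) = (r + 3/2)*(r + 1) = (3/2 + r)*(1 + r) = (1 + r)*(3/2 + r))
t(Q) = 2*Q (t(Q) = 1*(2*Q) = 2*Q)
E(z) = -2 (E(z) = -2 + (2*0)/(-4) = -2 + 0*(-1/4) = -2 + 0 = -2)
R(O) = -2 + O
R((0 + D(-3)) + 1)*E(6) = (-2 + ((0 + (3/2 + (-3)**2 + (5/2)*(-3))) + 1))*(-2) = (-2 + ((0 + (3/2 + 9 - 15/2)) + 1))*(-2) = (-2 + ((0 + 3) + 1))*(-2) = (-2 + (3 + 1))*(-2) = (-2 + 4)*(-2) = 2*(-2) = -4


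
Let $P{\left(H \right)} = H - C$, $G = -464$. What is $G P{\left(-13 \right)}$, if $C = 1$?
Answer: $6496$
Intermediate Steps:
$P{\left(H \right)} = -1 + H$ ($P{\left(H \right)} = H - 1 = -1 + H$)
$G P{\left(-13 \right)} = - 464 \left(-1 - 13\right) = \left(-464\right) \left(-14\right) = 6496$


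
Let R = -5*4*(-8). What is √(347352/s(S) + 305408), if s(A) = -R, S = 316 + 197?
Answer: √30323705/10 ≈ 550.67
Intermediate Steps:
R = 160 (R = -20*(-8) = 160)
S = 513
s(A) = -160 (s(A) = -1*160 = -160)
√(347352/s(S) + 305408) = √(347352/(-160) + 305408) = √(347352*(-1/160) + 305408) = √(-43419/20 + 305408) = √(6064741/20) = √30323705/10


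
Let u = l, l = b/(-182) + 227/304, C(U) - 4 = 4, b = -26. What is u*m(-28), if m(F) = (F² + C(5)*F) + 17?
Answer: 1092261/2128 ≈ 513.28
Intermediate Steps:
C(U) = 8 (C(U) = 4 + 4 = 8)
m(F) = 17 + F² + 8*F (m(F) = (F² + 8*F) + 17 = 17 + F² + 8*F)
l = 1893/2128 (l = -26/(-182) + 227/304 = -26*(-1/182) + 227*(1/304) = ⅐ + 227/304 = 1893/2128 ≈ 0.88957)
u = 1893/2128 ≈ 0.88957
u*m(-28) = 1893*(17 + (-28)² + 8*(-28))/2128 = 1893*(17 + 784 - 224)/2128 = (1893/2128)*577 = 1092261/2128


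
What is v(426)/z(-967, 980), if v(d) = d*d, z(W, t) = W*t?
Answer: -45369/236915 ≈ -0.19150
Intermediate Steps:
v(d) = d**2
v(426)/z(-967, 980) = 426**2/((-967*980)) = 181476/(-947660) = 181476*(-1/947660) = -45369/236915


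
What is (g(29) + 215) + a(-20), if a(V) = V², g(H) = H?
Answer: 644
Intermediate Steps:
(g(29) + 215) + a(-20) = (29 + 215) + (-20)² = 244 + 400 = 644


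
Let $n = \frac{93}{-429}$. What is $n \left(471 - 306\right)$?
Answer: $- \frac{465}{13} \approx -35.769$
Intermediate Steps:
$n = - \frac{31}{143}$ ($n = 93 \left(- \frac{1}{429}\right) = - \frac{31}{143} \approx -0.21678$)
$n \left(471 - 306\right) = - \frac{31 \left(471 - 306\right)}{143} = \left(- \frac{31}{143}\right) 165 = - \frac{465}{13}$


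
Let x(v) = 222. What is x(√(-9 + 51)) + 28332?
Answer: 28554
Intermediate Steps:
x(√(-9 + 51)) + 28332 = 222 + 28332 = 28554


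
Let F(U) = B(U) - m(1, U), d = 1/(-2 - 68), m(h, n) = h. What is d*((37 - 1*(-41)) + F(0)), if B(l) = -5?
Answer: -36/35 ≈ -1.0286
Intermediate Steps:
d = -1/70 (d = 1/(-70) = -1/70 ≈ -0.014286)
F(U) = -6 (F(U) = -5 - 1*1 = -5 - 1 = -6)
d*((37 - 1*(-41)) + F(0)) = -((37 - 1*(-41)) - 6)/70 = -((37 + 41) - 6)/70 = -(78 - 6)/70 = -1/70*72 = -36/35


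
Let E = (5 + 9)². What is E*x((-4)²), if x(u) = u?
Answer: 3136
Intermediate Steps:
E = 196 (E = 14² = 196)
E*x((-4)²) = 196*(-4)² = 196*16 = 3136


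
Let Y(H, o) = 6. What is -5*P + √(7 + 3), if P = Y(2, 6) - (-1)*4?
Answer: -50 + √10 ≈ -46.838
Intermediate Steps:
P = 10 (P = 6 - (-1)*4 = 6 - 1*(-4) = 6 + 4 = 10)
-5*P + √(7 + 3) = -5*10 + √(7 + 3) = -50 + √10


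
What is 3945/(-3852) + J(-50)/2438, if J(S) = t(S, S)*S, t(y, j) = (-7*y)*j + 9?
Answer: 559858115/1565196 ≈ 357.69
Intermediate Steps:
t(y, j) = 9 - 7*j*y (t(y, j) = -7*j*y + 9 = 9 - 7*j*y)
J(S) = S*(9 - 7*S²) (J(S) = (9 - 7*S*S)*S = (9 - 7*S²)*S = S*(9 - 7*S²))
3945/(-3852) + J(-50)/2438 = 3945/(-3852) - 50*(9 - 7*(-50)²)/2438 = 3945*(-1/3852) - 50*(9 - 7*2500)*(1/2438) = -1315/1284 - 50*(9 - 17500)*(1/2438) = -1315/1284 - 50*(-17491)*(1/2438) = -1315/1284 + 874550*(1/2438) = -1315/1284 + 437275/1219 = 559858115/1565196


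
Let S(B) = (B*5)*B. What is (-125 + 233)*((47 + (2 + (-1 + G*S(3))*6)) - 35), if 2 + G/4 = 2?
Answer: 864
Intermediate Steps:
G = 0 (G = -8 + 4*2 = -8 + 8 = 0)
S(B) = 5*B**2 (S(B) = (5*B)*B = 5*B**2)
(-125 + 233)*((47 + (2 + (-1 + G*S(3))*6)) - 35) = (-125 + 233)*((47 + (2 + (-1 + 0*(5*3**2))*6)) - 35) = 108*((47 + (2 + (-1 + 0*(5*9))*6)) - 35) = 108*((47 + (2 + (-1 + 0*45)*6)) - 35) = 108*((47 + (2 + (-1 + 0)*6)) - 35) = 108*((47 + (2 - 1*6)) - 35) = 108*((47 + (2 - 6)) - 35) = 108*((47 - 4) - 35) = 108*(43 - 35) = 108*8 = 864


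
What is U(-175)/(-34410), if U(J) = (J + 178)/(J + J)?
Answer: 1/4014500 ≈ 2.4910e-7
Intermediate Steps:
U(J) = (178 + J)/(2*J) (U(J) = (178 + J)/((2*J)) = (178 + J)*(1/(2*J)) = (178 + J)/(2*J))
U(-175)/(-34410) = ((1/2)*(178 - 175)/(-175))/(-34410) = ((1/2)*(-1/175)*3)*(-1/34410) = -3/350*(-1/34410) = 1/4014500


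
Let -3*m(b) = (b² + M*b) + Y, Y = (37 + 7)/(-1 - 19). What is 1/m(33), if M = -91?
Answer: 15/9581 ≈ 0.0015656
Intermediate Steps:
Y = -11/5 (Y = 44/(-20) = 44*(-1/20) = -11/5 ≈ -2.2000)
m(b) = 11/15 - b²/3 + 91*b/3 (m(b) = -((b² - 91*b) - 11/5)/3 = -(-11/5 + b² - 91*b)/3 = 11/15 - b²/3 + 91*b/3)
1/m(33) = 1/(11/15 - ⅓*33² + (91/3)*33) = 1/(11/15 - ⅓*1089 + 1001) = 1/(11/15 - 363 + 1001) = 1/(9581/15) = 15/9581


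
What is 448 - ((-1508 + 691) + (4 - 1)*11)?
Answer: 1232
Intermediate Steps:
448 - ((-1508 + 691) + (4 - 1)*11) = 448 - (-817 + 3*11) = 448 - (-817 + 33) = 448 - 1*(-784) = 448 + 784 = 1232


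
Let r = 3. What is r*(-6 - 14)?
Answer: -60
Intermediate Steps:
r*(-6 - 14) = 3*(-6 - 14) = 3*(-20) = -60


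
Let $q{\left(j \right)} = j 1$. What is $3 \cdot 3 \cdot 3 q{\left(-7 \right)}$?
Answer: $-189$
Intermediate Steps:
$q{\left(j \right)} = j$
$3 \cdot 3 \cdot 3 q{\left(-7 \right)} = 3 \cdot 3 \cdot 3 \left(-7\right) = 9 \cdot 3 \left(-7\right) = 27 \left(-7\right) = -189$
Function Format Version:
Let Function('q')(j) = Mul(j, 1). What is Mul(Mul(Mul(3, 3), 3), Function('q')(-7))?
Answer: -189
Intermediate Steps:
Function('q')(j) = j
Mul(Mul(Mul(3, 3), 3), Function('q')(-7)) = Mul(Mul(Mul(3, 3), 3), -7) = Mul(Mul(9, 3), -7) = Mul(27, -7) = -189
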